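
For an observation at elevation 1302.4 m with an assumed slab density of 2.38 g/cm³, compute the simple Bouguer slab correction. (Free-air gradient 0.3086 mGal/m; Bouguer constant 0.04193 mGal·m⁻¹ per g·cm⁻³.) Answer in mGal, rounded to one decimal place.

Bouguer slab correction = 0.04193 × 2.38 × 1302.4 = 130.0 mGal

130.0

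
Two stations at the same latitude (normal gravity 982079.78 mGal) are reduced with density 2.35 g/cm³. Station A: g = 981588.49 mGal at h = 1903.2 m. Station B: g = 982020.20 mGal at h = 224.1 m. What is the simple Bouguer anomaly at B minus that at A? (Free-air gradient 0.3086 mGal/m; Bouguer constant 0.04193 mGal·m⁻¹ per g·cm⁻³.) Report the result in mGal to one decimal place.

Δg_SB(A) = 981588.49 − 982079.78 + 0.3086×1903.2 − 0.04193×2.35×1903.2 = -91.50 mGal
Δg_SB(B) = 982020.20 − 982079.78 + 0.3086×224.1 − 0.04193×2.35×224.1 = -12.50 mGal
Difference = -12.50 − (-91.50) = 79.00 mGal

79.0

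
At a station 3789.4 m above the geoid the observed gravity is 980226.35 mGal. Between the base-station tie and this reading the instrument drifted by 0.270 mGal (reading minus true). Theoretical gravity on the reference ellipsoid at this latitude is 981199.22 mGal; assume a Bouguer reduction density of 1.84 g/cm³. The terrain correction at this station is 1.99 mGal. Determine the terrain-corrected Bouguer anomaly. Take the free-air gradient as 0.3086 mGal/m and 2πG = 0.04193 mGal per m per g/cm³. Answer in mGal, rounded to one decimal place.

Drift-corrected reading = 980226.35 − (0.270) = 980226.080 mGal
Free-air correction = 0.3086 × 3789.4 = 1169.41 mGal
Free-air anomaly = 980226.080 − 981199.22 + (1169.41) = 196.270 mGal
Bouguer slab correction = 0.04193 × 1.84 × 3789.4 = 292.36 mGal
Simple Bouguer anomaly = 196.270 − (292.36) = -96.090 mGal
Complete Bouguer anomaly = -96.090 + 1.99 = -94.100 mGal

-94.1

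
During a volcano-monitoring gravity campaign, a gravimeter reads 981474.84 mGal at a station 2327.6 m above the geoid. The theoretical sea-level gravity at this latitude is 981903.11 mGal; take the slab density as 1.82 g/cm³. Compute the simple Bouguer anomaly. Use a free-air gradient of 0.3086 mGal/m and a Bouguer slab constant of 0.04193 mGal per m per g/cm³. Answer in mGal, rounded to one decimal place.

Free-air correction = 0.3086 × 2327.6 = 718.30 mGal
Free-air anomaly = 981474.84 − 981903.11 + (718.30) = 290.03 mGal
Bouguer slab correction = 0.04193 × 1.82 × 2327.6 = 177.63 mGal
Simple Bouguer anomaly = 290.03 − (177.63) = 112.40 mGal

112.4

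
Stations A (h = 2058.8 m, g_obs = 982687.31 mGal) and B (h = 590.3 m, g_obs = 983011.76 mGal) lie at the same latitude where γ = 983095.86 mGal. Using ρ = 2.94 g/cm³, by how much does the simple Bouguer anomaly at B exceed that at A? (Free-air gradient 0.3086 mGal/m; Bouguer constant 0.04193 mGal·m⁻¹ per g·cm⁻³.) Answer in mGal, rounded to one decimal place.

52.3

Δg_SB(A) = 982687.31 − 983095.86 + 0.3086×2058.8 − 0.04193×2.94×2058.8 = -27.00 mGal
Δg_SB(B) = 983011.76 − 983095.86 + 0.3086×590.3 − 0.04193×2.94×590.3 = 25.30 mGal
Difference = 25.30 − (-27.00) = 52.30 mGal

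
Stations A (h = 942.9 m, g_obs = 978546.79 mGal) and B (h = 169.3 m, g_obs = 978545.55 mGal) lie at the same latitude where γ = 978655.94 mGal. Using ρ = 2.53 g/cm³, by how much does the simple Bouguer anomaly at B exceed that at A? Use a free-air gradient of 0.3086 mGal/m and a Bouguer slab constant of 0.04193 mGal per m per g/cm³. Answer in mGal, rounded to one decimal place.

Δg_SB(A) = 978546.79 − 978655.94 + 0.3086×942.9 − 0.04193×2.53×942.9 = 81.80 mGal
Δg_SB(B) = 978545.55 − 978655.94 + 0.3086×169.3 − 0.04193×2.53×169.3 = -76.10 mGal
Difference = -76.10 − (81.80) = -157.90 mGal

-157.9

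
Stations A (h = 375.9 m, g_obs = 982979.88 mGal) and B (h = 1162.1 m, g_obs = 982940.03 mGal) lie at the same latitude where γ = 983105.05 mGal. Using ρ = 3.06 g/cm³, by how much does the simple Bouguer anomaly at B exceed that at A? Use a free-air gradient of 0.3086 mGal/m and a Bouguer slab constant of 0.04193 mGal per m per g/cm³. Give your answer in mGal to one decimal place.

101.9

Δg_SB(A) = 982979.88 − 983105.05 + 0.3086×375.9 − 0.04193×3.06×375.9 = -57.40 mGal
Δg_SB(B) = 982940.03 − 983105.05 + 0.3086×1162.1 − 0.04193×3.06×1162.1 = 44.50 mGal
Difference = 44.50 − (-57.40) = 101.90 mGal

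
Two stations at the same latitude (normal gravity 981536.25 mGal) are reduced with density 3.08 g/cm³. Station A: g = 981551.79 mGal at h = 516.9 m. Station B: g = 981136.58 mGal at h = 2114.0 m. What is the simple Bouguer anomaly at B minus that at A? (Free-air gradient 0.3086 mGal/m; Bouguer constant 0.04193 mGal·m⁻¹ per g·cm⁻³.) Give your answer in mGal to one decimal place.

-128.6

Δg_SB(A) = 981551.79 − 981536.25 + 0.3086×516.9 − 0.04193×3.08×516.9 = 108.30 mGal
Δg_SB(B) = 981136.58 − 981536.25 + 0.3086×2114.0 − 0.04193×3.08×2114.0 = -20.30 mGal
Difference = -20.30 − (108.30) = -128.60 mGal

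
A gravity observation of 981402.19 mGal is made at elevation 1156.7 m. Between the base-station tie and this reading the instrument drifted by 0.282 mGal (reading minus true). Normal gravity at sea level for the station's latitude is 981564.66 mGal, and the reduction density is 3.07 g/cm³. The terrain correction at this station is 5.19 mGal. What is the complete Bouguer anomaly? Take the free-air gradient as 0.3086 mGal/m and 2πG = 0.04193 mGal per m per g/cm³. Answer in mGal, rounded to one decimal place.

Drift-corrected reading = 981402.19 − (0.282) = 981401.908 mGal
Free-air correction = 0.3086 × 1156.7 = 356.96 mGal
Free-air anomaly = 981401.908 − 981564.66 + (356.96) = 194.208 mGal
Bouguer slab correction = 0.04193 × 3.07 × 1156.7 = 148.90 mGal
Simple Bouguer anomaly = 194.208 − (148.90) = 45.308 mGal
Complete Bouguer anomaly = 45.308 + 5.19 = 50.498 mGal

50.5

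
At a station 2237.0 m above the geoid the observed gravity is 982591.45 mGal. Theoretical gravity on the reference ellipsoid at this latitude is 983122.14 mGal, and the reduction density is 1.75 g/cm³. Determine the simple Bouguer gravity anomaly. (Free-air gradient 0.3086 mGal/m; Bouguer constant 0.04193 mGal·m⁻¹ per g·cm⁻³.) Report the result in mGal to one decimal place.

Free-air correction = 0.3086 × 2237.0 = 690.34 mGal
Free-air anomaly = 982591.45 − 983122.14 + (690.34) = 159.65 mGal
Bouguer slab correction = 0.04193 × 1.75 × 2237.0 = 164.15 mGal
Simple Bouguer anomaly = 159.65 − (164.15) = -4.50 mGal

-4.5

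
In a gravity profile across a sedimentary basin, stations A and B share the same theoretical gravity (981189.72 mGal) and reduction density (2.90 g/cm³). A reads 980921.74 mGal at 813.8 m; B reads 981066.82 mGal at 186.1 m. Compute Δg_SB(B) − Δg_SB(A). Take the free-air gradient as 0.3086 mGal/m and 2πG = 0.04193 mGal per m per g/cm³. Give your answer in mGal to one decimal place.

Δg_SB(A) = 980921.74 − 981189.72 + 0.3086×813.8 − 0.04193×2.90×813.8 = -115.80 mGal
Δg_SB(B) = 981066.82 − 981189.72 + 0.3086×186.1 − 0.04193×2.90×186.1 = -88.10 mGal
Difference = -88.10 − (-115.80) = 27.70 mGal

27.7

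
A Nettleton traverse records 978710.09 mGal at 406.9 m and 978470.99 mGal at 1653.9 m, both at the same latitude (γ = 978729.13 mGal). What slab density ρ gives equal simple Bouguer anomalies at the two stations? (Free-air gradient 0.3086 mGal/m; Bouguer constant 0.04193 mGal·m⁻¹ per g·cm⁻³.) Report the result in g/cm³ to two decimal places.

2.79

Δg_obs = 978470.99 − 978710.09 = -239.10 mGal over Δh = 1653.9 − 406.9 = 1247.0 m
Equal Bouguer anomalies ⇒ Δg_obs + (0.3086 − 0.04193ρ)·Δh = 0
0.3086 − 0.04193ρ = −Δg_obs/Δh = 0.19174
ρ = (0.3086 − 0.19174) / 0.04193 = 2.79 g/cm³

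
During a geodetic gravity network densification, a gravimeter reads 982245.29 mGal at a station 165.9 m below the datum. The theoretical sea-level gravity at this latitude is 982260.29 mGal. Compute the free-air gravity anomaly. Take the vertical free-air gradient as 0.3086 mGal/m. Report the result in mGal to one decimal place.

-66.2

Free-air correction = 0.3086 × -165.9 = -51.20 mGal
Free-air anomaly = 982245.29 − 982260.29 + (-51.20) = -66.20 mGal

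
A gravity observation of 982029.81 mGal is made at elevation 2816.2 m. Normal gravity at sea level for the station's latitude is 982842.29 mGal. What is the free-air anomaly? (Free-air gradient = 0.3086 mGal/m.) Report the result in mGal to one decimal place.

56.6

Free-air correction = 0.3086 × 2816.2 = 869.08 mGal
Free-air anomaly = 982029.81 − 982842.29 + (869.08) = 56.60 mGal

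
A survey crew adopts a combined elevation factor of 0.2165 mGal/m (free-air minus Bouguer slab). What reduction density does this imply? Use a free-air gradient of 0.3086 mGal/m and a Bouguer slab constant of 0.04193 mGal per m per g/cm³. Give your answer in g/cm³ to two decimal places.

2.20

0.2165 = 0.3086 − 0.04193 × ρ
ρ = (0.3086 − 0.2165) / 0.04193 = 2.20 g/cm³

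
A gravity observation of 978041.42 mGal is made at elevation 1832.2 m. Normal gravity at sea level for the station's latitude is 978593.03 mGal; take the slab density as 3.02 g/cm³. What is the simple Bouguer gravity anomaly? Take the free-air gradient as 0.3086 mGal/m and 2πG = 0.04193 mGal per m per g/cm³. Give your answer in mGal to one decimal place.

-218.2

Free-air correction = 0.3086 × 1832.2 = 565.42 mGal
Free-air anomaly = 978041.42 − 978593.03 + (565.42) = 13.81 mGal
Bouguer slab correction = 0.04193 × 3.02 × 1832.2 = 232.01 mGal
Simple Bouguer anomaly = 13.81 − (232.01) = -218.20 mGal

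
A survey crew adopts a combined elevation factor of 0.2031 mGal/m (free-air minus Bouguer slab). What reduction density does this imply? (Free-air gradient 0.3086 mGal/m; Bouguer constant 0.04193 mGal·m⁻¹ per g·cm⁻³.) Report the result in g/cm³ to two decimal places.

2.52

0.2031 = 0.3086 − 0.04193 × ρ
ρ = (0.3086 − 0.2031) / 0.04193 = 2.52 g/cm³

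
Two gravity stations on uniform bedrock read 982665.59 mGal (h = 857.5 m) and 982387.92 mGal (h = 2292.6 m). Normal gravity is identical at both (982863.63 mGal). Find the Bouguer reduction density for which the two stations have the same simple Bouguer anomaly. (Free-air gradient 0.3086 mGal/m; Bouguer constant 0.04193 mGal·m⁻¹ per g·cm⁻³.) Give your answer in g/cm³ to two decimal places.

2.75

Δg_obs = 982387.92 − 982665.59 = -277.67 mGal over Δh = 2292.6 − 857.5 = 1435.1 m
Equal Bouguer anomalies ⇒ Δg_obs + (0.3086 − 0.04193ρ)·Δh = 0
0.3086 − 0.04193ρ = −Δg_obs/Δh = 0.19348
ρ = (0.3086 − 0.19348) / 0.04193 = 2.75 g/cm³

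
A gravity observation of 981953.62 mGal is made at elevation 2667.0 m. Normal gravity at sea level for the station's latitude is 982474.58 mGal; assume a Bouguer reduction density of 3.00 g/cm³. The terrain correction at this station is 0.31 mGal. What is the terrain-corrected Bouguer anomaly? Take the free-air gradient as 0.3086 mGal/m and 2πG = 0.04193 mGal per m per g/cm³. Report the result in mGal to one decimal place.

Free-air correction = 0.3086 × 2667.0 = 823.04 mGal
Free-air anomaly = 981953.62 − 982474.58 + (823.04) = 302.08 mGal
Bouguer slab correction = 0.04193 × 3.00 × 2667.0 = 335.48 mGal
Simple Bouguer anomaly = 302.08 − (335.48) = -33.40 mGal
Complete Bouguer anomaly = -33.40 + 0.31 = -33.09 mGal

-33.1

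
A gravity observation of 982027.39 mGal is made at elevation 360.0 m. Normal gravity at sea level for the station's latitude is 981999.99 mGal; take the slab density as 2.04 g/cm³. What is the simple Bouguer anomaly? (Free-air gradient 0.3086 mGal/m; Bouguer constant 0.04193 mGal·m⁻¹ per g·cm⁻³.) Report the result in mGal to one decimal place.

Free-air correction = 0.3086 × 360.0 = 111.10 mGal
Free-air anomaly = 982027.39 − 981999.99 + (111.10) = 138.50 mGal
Bouguer slab correction = 0.04193 × 2.04 × 360.0 = 30.79 mGal
Simple Bouguer anomaly = 138.50 − (30.79) = 107.71 mGal

107.7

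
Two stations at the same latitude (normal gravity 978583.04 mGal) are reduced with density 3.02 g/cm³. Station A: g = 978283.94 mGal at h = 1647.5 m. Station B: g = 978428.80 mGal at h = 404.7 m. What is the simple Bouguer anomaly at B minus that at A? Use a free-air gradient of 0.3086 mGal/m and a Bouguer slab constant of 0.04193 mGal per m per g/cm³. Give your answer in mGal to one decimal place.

-81.3

Δg_SB(A) = 978283.94 − 978583.04 + 0.3086×1647.5 − 0.04193×3.02×1647.5 = 0.70 mGal
Δg_SB(B) = 978428.80 − 978583.04 + 0.3086×404.7 − 0.04193×3.02×404.7 = -80.60 mGal
Difference = -80.60 − (0.70) = -81.30 mGal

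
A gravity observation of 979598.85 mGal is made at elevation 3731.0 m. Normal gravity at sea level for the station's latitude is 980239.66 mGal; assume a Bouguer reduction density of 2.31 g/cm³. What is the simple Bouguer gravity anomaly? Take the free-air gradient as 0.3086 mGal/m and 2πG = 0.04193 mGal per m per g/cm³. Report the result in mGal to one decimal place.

149.2

Free-air correction = 0.3086 × 3731.0 = 1151.39 mGal
Free-air anomaly = 979598.85 − 980239.66 + (1151.39) = 510.58 mGal
Bouguer slab correction = 0.04193 × 2.31 × 3731.0 = 361.38 mGal
Simple Bouguer anomaly = 510.58 − (361.38) = 149.20 mGal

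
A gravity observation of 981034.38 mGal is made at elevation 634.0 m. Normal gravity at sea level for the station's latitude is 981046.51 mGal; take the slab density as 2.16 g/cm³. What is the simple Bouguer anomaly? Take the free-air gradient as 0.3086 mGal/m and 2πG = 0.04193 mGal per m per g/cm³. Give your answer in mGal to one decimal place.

126.1

Free-air correction = 0.3086 × 634.0 = 195.65 mGal
Free-air anomaly = 981034.38 − 981046.51 + (195.65) = 183.52 mGal
Bouguer slab correction = 0.04193 × 2.16 × 634.0 = 57.42 mGal
Simple Bouguer anomaly = 183.52 − (57.42) = 126.10 mGal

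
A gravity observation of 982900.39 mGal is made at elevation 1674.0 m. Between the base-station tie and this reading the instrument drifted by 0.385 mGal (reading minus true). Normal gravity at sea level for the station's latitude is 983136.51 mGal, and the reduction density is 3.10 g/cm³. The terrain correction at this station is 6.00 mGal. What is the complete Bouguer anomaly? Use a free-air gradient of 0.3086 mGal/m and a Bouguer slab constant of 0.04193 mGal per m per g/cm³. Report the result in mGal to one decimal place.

68.5

Drift-corrected reading = 982900.39 − (0.385) = 982900.005 mGal
Free-air correction = 0.3086 × 1674.0 = 516.60 mGal
Free-air anomaly = 982900.005 − 983136.51 + (516.60) = 280.095 mGal
Bouguer slab correction = 0.04193 × 3.10 × 1674.0 = 217.59 mGal
Simple Bouguer anomaly = 280.095 − (217.59) = 62.505 mGal
Complete Bouguer anomaly = 62.505 + 6.00 = 68.505 mGal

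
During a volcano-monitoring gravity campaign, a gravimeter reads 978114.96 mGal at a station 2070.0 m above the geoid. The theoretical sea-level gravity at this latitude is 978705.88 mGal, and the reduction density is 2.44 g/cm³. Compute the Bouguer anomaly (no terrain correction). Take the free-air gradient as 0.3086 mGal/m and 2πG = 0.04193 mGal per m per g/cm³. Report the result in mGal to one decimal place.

Free-air correction = 0.3086 × 2070.0 = 638.80 mGal
Free-air anomaly = 978114.96 − 978705.88 + (638.80) = 47.88 mGal
Bouguer slab correction = 0.04193 × 2.44 × 2070.0 = 211.78 mGal
Simple Bouguer anomaly = 47.88 − (211.78) = -163.90 mGal

-163.9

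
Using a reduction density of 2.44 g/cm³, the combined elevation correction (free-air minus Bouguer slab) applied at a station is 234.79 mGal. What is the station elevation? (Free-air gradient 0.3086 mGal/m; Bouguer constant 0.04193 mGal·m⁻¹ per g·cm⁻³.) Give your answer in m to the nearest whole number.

1138

Combined gradient = 0.3086 − 0.04193 × 2.44 = 0.2062908 mGal/m
h = 234.79 / 0.2062908 = 1138.15 m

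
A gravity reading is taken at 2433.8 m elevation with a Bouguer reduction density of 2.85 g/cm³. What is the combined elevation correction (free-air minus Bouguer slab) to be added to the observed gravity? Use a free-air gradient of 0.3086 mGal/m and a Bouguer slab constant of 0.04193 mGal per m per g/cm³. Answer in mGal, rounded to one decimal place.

460.2

Combined gradient = 0.3086 − 0.04193 × 2.85 = 0.1890995 mGal/m
Combined elevation correction = 0.1890995 × 2433.8 = 460.2 mGal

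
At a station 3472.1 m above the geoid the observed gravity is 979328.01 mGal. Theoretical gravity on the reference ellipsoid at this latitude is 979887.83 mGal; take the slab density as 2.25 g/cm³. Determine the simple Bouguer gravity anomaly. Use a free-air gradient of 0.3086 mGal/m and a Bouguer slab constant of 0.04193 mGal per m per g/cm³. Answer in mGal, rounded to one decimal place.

184.1

Free-air correction = 0.3086 × 3472.1 = 1071.49 mGal
Free-air anomaly = 979328.01 − 979887.83 + (1071.49) = 511.67 mGal
Bouguer slab correction = 0.04193 × 2.25 × 3472.1 = 327.57 mGal
Simple Bouguer anomaly = 511.67 − (327.57) = 184.10 mGal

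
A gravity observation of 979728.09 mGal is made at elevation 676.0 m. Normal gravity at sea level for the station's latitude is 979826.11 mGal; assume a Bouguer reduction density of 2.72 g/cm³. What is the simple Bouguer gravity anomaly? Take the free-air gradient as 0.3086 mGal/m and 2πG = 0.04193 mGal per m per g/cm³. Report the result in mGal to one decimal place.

33.5

Free-air correction = 0.3086 × 676.0 = 208.61 mGal
Free-air anomaly = 979728.09 − 979826.11 + (208.61) = 110.59 mGal
Bouguer slab correction = 0.04193 × 2.72 × 676.0 = 77.10 mGal
Simple Bouguer anomaly = 110.59 − (77.10) = 33.49 mGal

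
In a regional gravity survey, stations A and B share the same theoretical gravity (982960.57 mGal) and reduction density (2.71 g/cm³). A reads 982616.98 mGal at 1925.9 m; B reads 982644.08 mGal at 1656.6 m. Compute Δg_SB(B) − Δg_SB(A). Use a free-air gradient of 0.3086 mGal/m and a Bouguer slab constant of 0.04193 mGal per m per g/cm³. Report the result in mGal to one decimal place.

-25.4

Δg_SB(A) = 982616.98 − 982960.57 + 0.3086×1925.9 − 0.04193×2.71×1925.9 = 31.90 mGal
Δg_SB(B) = 982644.08 − 982960.57 + 0.3086×1656.6 − 0.04193×2.71×1656.6 = 6.50 mGal
Difference = 6.50 − (31.90) = -25.40 mGal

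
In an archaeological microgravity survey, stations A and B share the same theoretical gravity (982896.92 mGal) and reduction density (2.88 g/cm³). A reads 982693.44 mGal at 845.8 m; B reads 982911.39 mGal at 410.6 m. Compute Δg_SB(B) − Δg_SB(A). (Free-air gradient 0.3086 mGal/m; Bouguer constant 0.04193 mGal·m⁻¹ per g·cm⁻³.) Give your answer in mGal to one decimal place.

136.2

Δg_SB(A) = 982693.44 − 982896.92 + 0.3086×845.8 − 0.04193×2.88×845.8 = -44.60 mGal
Δg_SB(B) = 982911.39 − 982896.92 + 0.3086×410.6 − 0.04193×2.88×410.6 = 91.60 mGal
Difference = 91.60 − (-44.60) = 136.20 mGal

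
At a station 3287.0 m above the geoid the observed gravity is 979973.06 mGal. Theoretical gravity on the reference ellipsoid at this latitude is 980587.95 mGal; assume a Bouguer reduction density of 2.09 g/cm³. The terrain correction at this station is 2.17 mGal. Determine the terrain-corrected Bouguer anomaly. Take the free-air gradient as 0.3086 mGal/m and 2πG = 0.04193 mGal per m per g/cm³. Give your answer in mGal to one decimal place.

113.6

Free-air correction = 0.3086 × 3287.0 = 1014.37 mGal
Free-air anomaly = 979973.06 − 980587.95 + (1014.37) = 399.48 mGal
Bouguer slab correction = 0.04193 × 2.09 × 3287.0 = 288.05 mGal
Simple Bouguer anomaly = 399.48 − (288.05) = 111.43 mGal
Complete Bouguer anomaly = 111.43 + 2.17 = 113.60 mGal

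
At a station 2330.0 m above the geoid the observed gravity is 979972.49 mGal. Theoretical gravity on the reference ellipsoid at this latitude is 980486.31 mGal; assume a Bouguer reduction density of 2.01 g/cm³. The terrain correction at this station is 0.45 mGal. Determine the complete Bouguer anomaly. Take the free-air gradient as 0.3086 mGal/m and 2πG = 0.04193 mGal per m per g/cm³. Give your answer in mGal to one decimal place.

Free-air correction = 0.3086 × 2330.0 = 719.04 mGal
Free-air anomaly = 979972.49 − 980486.31 + (719.04) = 205.22 mGal
Bouguer slab correction = 0.04193 × 2.01 × 2330.0 = 196.37 mGal
Simple Bouguer anomaly = 205.22 − (196.37) = 8.85 mGal
Complete Bouguer anomaly = 8.85 + 0.45 = 9.30 mGal

9.3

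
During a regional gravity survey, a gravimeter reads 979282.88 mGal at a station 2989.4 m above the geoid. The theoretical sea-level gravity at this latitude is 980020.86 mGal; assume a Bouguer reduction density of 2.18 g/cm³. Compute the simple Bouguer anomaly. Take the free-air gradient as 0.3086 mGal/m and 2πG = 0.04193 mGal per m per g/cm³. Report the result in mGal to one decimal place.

Free-air correction = 0.3086 × 2989.4 = 922.53 mGal
Free-air anomaly = 979282.88 − 980020.86 + (922.53) = 184.55 mGal
Bouguer slab correction = 0.04193 × 2.18 × 2989.4 = 273.25 mGal
Simple Bouguer anomaly = 184.55 − (273.25) = -88.70 mGal

-88.7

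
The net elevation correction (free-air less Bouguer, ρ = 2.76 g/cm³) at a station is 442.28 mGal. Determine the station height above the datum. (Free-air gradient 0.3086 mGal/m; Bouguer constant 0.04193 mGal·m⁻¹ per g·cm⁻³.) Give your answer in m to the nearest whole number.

Combined gradient = 0.3086 − 0.04193 × 2.76 = 0.1928732 mGal/m
h = 442.28 / 0.1928732 = 2293.11 m

2293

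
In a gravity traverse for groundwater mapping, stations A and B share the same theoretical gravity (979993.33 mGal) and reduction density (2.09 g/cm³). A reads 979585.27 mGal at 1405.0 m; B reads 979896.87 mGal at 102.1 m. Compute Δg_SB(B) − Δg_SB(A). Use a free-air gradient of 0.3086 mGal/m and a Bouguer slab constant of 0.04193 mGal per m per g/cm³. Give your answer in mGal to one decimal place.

23.7

Δg_SB(A) = 979585.27 − 979993.33 + 0.3086×1405.0 − 0.04193×2.09×1405.0 = -97.60 mGal
Δg_SB(B) = 979896.87 − 979993.33 + 0.3086×102.1 − 0.04193×2.09×102.1 = -73.90 mGal
Difference = -73.90 − (-97.60) = 23.70 mGal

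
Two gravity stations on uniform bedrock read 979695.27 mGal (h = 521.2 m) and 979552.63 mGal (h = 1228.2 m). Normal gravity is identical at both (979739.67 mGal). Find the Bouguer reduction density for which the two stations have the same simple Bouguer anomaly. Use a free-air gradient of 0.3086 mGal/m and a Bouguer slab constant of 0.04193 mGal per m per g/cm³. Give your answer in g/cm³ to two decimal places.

Δg_obs = 979552.63 − 979695.27 = -142.64 mGal over Δh = 1228.2 − 521.2 = 707.0 m
Equal Bouguer anomalies ⇒ Δg_obs + (0.3086 − 0.04193ρ)·Δh = 0
0.3086 − 0.04193ρ = −Δg_obs/Δh = 0.20175
ρ = (0.3086 − 0.20175) / 0.04193 = 2.55 g/cm³

2.55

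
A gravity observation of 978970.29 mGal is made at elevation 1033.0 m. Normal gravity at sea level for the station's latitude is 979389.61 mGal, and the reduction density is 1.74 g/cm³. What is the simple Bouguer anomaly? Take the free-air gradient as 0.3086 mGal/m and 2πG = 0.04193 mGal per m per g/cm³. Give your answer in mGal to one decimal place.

-175.9

Free-air correction = 0.3086 × 1033.0 = 318.78 mGal
Free-air anomaly = 978970.29 − 979389.61 + (318.78) = -100.54 mGal
Bouguer slab correction = 0.04193 × 1.74 × 1033.0 = 75.37 mGal
Simple Bouguer anomaly = -100.54 − (75.37) = -175.91 mGal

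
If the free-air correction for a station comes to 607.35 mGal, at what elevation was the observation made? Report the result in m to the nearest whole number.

1968

h = 607.35 / 0.3086 = 1968.08 m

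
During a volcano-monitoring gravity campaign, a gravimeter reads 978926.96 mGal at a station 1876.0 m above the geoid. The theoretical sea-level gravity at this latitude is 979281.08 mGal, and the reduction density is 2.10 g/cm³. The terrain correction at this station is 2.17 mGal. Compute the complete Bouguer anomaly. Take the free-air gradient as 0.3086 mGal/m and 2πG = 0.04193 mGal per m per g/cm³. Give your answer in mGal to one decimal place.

Free-air correction = 0.3086 × 1876.0 = 578.93 mGal
Free-air anomaly = 978926.96 − 979281.08 + (578.93) = 224.81 mGal
Bouguer slab correction = 0.04193 × 2.10 × 1876.0 = 165.19 mGal
Simple Bouguer anomaly = 224.81 − (165.19) = 59.62 mGal
Complete Bouguer anomaly = 59.62 + 2.17 = 61.79 mGal

61.8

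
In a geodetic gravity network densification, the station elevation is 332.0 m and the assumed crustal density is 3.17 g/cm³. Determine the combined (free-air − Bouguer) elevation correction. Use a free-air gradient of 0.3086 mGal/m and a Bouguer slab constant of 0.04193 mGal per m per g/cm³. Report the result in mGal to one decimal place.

58.3

Combined gradient = 0.3086 − 0.04193 × 3.17 = 0.1756819 mGal/m
Combined elevation correction = 0.1756819 × 332.0 = 58.3 mGal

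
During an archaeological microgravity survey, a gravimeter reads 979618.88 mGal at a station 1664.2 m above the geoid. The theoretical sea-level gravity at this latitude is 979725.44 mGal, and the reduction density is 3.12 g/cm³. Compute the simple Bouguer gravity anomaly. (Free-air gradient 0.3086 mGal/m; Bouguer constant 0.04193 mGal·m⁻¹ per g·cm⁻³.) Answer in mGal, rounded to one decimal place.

Free-air correction = 0.3086 × 1664.2 = 513.57 mGal
Free-air anomaly = 979618.88 − 979725.44 + (513.57) = 407.01 mGal
Bouguer slab correction = 0.04193 × 3.12 × 1664.2 = 217.71 mGal
Simple Bouguer anomaly = 407.01 − (217.71) = 189.30 mGal

189.3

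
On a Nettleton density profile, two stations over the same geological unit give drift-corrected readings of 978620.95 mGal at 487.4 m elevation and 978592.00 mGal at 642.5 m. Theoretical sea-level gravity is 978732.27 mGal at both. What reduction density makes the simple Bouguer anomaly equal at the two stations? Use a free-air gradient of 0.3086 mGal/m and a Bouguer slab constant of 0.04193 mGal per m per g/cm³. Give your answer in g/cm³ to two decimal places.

Δg_obs = 978592.00 − 978620.95 = -28.95 mGal over Δh = 642.5 − 487.4 = 155.1 m
Equal Bouguer anomalies ⇒ Δg_obs + (0.3086 − 0.04193ρ)·Δh = 0
0.3086 − 0.04193ρ = −Δg_obs/Δh = 0.18665
ρ = (0.3086 − 0.18665) / 0.04193 = 2.91 g/cm³

2.91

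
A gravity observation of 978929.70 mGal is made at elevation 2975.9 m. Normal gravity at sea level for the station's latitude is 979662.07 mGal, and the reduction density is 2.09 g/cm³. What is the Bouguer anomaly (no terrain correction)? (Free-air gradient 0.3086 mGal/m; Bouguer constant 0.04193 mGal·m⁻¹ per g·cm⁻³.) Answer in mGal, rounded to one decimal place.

Free-air correction = 0.3086 × 2975.9 = 918.36 mGal
Free-air anomaly = 978929.70 − 979662.07 + (918.36) = 185.99 mGal
Bouguer slab correction = 0.04193 × 2.09 × 2975.9 = 260.79 mGal
Simple Bouguer anomaly = 185.99 − (260.79) = -74.80 mGal

-74.8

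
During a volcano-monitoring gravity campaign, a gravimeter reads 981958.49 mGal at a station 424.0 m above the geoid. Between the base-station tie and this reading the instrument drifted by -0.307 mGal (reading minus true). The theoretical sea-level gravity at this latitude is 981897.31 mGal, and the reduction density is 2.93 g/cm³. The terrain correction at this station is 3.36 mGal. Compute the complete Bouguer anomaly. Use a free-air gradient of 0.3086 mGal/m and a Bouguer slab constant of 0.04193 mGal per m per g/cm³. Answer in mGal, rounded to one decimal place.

143.6

Drift-corrected reading = 981958.49 − (-0.307) = 981958.797 mGal
Free-air correction = 0.3086 × 424.0 = 130.85 mGal
Free-air anomaly = 981958.797 − 981897.31 + (130.85) = 192.337 mGal
Bouguer slab correction = 0.04193 × 2.93 × 424.0 = 52.09 mGal
Simple Bouguer anomaly = 192.337 − (52.09) = 140.247 mGal
Complete Bouguer anomaly = 140.247 + 3.36 = 143.607 mGal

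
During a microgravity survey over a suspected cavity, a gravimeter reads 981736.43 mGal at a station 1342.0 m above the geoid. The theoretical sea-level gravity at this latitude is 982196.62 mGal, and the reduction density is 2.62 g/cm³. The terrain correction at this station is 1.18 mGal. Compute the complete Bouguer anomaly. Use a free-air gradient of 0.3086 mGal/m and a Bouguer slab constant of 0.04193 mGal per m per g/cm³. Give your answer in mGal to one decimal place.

-192.3

Free-air correction = 0.3086 × 1342.0 = 414.14 mGal
Free-air anomaly = 981736.43 − 982196.62 + (414.14) = -46.05 mGal
Bouguer slab correction = 0.04193 × 2.62 × 1342.0 = 147.43 mGal
Simple Bouguer anomaly = -46.05 − (147.43) = -193.48 mGal
Complete Bouguer anomaly = -193.48 + 1.18 = -192.30 mGal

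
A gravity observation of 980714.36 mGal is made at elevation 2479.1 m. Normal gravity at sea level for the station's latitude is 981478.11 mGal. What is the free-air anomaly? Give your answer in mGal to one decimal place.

1.3

Free-air correction = 0.3086 × 2479.1 = 765.05 mGal
Free-air anomaly = 980714.36 − 981478.11 + (765.05) = 1.30 mGal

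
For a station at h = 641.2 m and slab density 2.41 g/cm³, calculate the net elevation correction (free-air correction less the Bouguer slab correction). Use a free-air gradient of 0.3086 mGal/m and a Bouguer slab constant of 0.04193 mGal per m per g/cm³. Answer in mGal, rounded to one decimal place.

Combined gradient = 0.3086 − 0.04193 × 2.41 = 0.2075487 mGal/m
Combined elevation correction = 0.2075487 × 641.2 = 133.1 mGal

133.1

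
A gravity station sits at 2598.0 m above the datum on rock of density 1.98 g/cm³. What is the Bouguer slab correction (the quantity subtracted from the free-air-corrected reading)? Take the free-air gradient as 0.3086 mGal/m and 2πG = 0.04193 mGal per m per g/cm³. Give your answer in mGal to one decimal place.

Bouguer slab correction = 0.04193 × 1.98 × 2598.0 = 215.7 mGal

215.7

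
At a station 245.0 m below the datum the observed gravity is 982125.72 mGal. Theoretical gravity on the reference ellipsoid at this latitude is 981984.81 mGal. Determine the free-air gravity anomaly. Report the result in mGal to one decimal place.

65.3

Free-air correction = 0.3086 × -245.0 = -75.61 mGal
Free-air anomaly = 982125.72 − 981984.81 + (-75.61) = 65.30 mGal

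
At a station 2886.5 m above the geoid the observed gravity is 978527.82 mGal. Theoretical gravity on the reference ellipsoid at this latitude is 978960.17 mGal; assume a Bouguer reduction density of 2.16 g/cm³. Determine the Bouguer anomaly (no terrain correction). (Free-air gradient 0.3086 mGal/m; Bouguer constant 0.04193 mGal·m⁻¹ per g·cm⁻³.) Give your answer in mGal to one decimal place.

197.0

Free-air correction = 0.3086 × 2886.5 = 890.77 mGal
Free-air anomaly = 978527.82 − 978960.17 + (890.77) = 458.42 mGal
Bouguer slab correction = 0.04193 × 2.16 × 2886.5 = 261.43 mGal
Simple Bouguer anomaly = 458.42 − (261.43) = 196.99 mGal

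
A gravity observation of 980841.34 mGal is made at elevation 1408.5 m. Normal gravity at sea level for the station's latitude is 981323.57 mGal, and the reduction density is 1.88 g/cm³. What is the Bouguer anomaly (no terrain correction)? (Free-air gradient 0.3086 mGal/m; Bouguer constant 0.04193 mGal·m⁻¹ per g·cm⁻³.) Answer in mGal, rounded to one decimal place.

Free-air correction = 0.3086 × 1408.5 = 434.66 mGal
Free-air anomaly = 980841.34 − 981323.57 + (434.66) = -47.57 mGal
Bouguer slab correction = 0.04193 × 1.88 × 1408.5 = 111.03 mGal
Simple Bouguer anomaly = -47.57 − (111.03) = -158.60 mGal

-158.6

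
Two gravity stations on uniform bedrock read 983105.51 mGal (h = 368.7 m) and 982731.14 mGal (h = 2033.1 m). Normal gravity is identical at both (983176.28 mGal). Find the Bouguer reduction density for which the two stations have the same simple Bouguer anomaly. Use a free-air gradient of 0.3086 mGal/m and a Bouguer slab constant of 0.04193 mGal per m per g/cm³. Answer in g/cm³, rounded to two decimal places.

2.00

Δg_obs = 982731.14 − 983105.51 = -374.37 mGal over Δh = 2033.1 − 368.7 = 1664.4 m
Equal Bouguer anomalies ⇒ Δg_obs + (0.3086 − 0.04193ρ)·Δh = 0
0.3086 − 0.04193ρ = −Δg_obs/Δh = 0.22493
ρ = (0.3086 − 0.22493) / 0.04193 = 2.00 g/cm³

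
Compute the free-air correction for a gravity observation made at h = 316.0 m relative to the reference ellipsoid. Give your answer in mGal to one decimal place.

Free-air correction = 0.3086 × 316.0 = 97.5 mGal

97.5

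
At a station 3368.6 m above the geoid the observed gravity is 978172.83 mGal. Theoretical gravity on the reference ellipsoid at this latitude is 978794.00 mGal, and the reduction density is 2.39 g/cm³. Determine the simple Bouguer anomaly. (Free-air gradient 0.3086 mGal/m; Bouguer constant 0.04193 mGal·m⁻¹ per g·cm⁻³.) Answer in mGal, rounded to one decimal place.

Free-air correction = 0.3086 × 3368.6 = 1039.55 mGal
Free-air anomaly = 978172.83 − 978794.00 + (1039.55) = 418.38 mGal
Bouguer slab correction = 0.04193 × 2.39 × 3368.6 = 337.58 mGal
Simple Bouguer anomaly = 418.38 − (337.58) = 80.80 mGal

80.8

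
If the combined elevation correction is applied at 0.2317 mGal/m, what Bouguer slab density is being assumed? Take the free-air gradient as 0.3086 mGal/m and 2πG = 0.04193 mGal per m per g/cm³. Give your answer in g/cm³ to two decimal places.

0.2317 = 0.3086 − 0.04193 × ρ
ρ = (0.3086 − 0.2317) / 0.04193 = 1.83 g/cm³

1.83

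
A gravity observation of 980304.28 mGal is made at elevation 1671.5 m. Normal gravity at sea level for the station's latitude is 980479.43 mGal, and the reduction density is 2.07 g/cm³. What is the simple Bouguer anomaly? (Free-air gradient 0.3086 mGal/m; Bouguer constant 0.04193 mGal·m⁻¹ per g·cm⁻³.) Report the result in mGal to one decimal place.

Free-air correction = 0.3086 × 1671.5 = 515.82 mGal
Free-air anomaly = 980304.28 − 980479.43 + (515.82) = 340.67 mGal
Bouguer slab correction = 0.04193 × 2.07 × 1671.5 = 145.08 mGal
Simple Bouguer anomaly = 340.67 − (145.08) = 195.59 mGal

195.6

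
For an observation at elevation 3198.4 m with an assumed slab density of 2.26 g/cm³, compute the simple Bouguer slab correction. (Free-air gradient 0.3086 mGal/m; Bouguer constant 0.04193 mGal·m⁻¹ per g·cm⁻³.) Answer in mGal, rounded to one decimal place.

303.1

Bouguer slab correction = 0.04193 × 2.26 × 3198.4 = 303.1 mGal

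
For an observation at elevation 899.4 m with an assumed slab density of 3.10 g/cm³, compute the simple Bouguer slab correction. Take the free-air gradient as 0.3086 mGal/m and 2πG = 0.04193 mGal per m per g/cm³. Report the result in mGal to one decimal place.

Bouguer slab correction = 0.04193 × 3.10 × 899.4 = 116.9 mGal

116.9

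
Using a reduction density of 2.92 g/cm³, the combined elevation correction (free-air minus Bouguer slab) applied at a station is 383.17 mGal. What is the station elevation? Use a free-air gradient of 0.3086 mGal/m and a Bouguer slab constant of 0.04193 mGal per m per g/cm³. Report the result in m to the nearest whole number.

Combined gradient = 0.3086 − 0.04193 × 2.92 = 0.1861644 mGal/m
h = 383.17 / 0.1861644 = 2058.23 m

2058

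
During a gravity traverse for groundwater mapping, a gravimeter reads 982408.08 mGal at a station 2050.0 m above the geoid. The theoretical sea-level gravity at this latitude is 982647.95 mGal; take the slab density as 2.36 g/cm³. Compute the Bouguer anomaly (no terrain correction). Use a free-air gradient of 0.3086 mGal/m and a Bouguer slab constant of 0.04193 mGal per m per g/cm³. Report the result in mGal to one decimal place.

Free-air correction = 0.3086 × 2050.0 = 632.63 mGal
Free-air anomaly = 982408.08 − 982647.95 + (632.63) = 392.76 mGal
Bouguer slab correction = 0.04193 × 2.36 × 2050.0 = 202.86 mGal
Simple Bouguer anomaly = 392.76 − (202.86) = 189.90 mGal

189.9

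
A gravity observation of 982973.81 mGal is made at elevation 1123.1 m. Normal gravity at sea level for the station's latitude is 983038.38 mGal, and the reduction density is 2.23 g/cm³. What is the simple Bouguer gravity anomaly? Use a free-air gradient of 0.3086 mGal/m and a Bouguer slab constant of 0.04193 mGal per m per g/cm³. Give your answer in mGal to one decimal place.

177.0

Free-air correction = 0.3086 × 1123.1 = 346.59 mGal
Free-air anomaly = 982973.81 − 983038.38 + (346.59) = 282.02 mGal
Bouguer slab correction = 0.04193 × 2.23 × 1123.1 = 105.01 mGal
Simple Bouguer anomaly = 282.02 − (105.01) = 177.01 mGal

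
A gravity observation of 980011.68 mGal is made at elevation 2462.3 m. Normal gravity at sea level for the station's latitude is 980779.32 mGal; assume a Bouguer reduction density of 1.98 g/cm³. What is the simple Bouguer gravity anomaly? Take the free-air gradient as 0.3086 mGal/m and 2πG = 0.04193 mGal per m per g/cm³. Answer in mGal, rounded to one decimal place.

-212.2

Free-air correction = 0.3086 × 2462.3 = 759.87 mGal
Free-air anomaly = 980011.68 − 980779.32 + (759.87) = -7.77 mGal
Bouguer slab correction = 0.04193 × 1.98 × 2462.3 = 204.42 mGal
Simple Bouguer anomaly = -7.77 − (204.42) = -212.19 mGal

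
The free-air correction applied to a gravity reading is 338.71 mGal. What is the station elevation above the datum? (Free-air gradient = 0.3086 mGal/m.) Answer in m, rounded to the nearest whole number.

h = 338.71 / 0.3086 = 1097.57 m

1098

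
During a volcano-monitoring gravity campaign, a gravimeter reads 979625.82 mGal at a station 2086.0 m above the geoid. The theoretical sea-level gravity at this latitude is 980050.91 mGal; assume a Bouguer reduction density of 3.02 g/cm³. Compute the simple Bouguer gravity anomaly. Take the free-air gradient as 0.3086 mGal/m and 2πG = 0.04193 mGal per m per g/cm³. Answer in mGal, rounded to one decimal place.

-45.5

Free-air correction = 0.3086 × 2086.0 = 643.74 mGal
Free-air anomaly = 979625.82 − 980050.91 + (643.74) = 218.65 mGal
Bouguer slab correction = 0.04193 × 3.02 × 2086.0 = 264.15 mGal
Simple Bouguer anomaly = 218.65 − (264.15) = -45.50 mGal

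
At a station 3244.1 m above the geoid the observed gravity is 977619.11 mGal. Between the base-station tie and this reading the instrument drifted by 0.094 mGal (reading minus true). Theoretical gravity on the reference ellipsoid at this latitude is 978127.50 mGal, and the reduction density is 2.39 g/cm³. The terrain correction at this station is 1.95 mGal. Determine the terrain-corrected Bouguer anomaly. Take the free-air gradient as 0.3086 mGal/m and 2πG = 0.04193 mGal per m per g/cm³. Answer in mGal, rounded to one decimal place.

Drift-corrected reading = 977619.11 − (0.094) = 977619.016 mGal
Free-air correction = 0.3086 × 3244.1 = 1001.13 mGal
Free-air anomaly = 977619.016 − 978127.50 + (1001.13) = 492.646 mGal
Bouguer slab correction = 0.04193 × 2.39 × 3244.1 = 325.10 mGal
Simple Bouguer anomaly = 492.646 − (325.10) = 167.546 mGal
Complete Bouguer anomaly = 167.546 + 1.95 = 169.496 mGal

169.5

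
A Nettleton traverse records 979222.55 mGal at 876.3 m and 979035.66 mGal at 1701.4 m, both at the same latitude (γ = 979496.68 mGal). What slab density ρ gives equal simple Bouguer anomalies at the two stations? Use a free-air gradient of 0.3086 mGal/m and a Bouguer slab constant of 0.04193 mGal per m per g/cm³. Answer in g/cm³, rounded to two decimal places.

Δg_obs = 979035.66 − 979222.55 = -186.89 mGal over Δh = 1701.4 − 876.3 = 825.1 m
Equal Bouguer anomalies ⇒ Δg_obs + (0.3086 − 0.04193ρ)·Δh = 0
0.3086 − 0.04193ρ = −Δg_obs/Δh = 0.22651
ρ = (0.3086 − 0.22651) / 0.04193 = 1.96 g/cm³

1.96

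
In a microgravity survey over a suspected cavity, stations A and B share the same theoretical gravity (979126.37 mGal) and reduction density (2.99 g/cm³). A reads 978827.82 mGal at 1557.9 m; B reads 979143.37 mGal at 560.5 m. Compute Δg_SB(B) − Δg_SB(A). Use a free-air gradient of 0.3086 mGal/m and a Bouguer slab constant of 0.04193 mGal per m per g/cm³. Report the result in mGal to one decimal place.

132.8

Δg_SB(A) = 978827.82 − 979126.37 + 0.3086×1557.9 − 0.04193×2.99×1557.9 = -13.10 mGal
Δg_SB(B) = 979143.37 − 979126.37 + 0.3086×560.5 − 0.04193×2.99×560.5 = 119.70 mGal
Difference = 119.70 − (-13.10) = 132.80 mGal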